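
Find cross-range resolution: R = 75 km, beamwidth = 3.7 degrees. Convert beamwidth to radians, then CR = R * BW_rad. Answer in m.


BW_rad = 0.064577182
CR = 75000 * 0.064577182 = 4843.3 m

4843.3 m


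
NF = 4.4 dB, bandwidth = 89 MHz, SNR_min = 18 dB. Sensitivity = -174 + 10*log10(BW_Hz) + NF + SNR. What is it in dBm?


10*log10(89000000.0) = 79.49
S = -174 + 79.49 + 4.4 + 18 = -72.1 dBm

-72.1 dBm


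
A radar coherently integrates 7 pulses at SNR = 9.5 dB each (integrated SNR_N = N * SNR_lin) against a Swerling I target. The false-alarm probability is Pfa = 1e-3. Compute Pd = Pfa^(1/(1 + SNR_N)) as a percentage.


SNR_lin = 10^(9.5/10) = 8.91251
SNR_N = 7 * 8.91251 = 62.38757
1/(1 + SNR_N) = 1/63.38757 = 0.015776
Pd = (1e-3)^0.015776 = 0.89675
Pd = 89.7%

89.7%


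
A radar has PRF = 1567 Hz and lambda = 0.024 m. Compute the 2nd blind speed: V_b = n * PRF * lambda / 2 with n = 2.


V_blind = 2 * 1567 * 0.024 / 2 = 37.6 m/s

37.6 m/s


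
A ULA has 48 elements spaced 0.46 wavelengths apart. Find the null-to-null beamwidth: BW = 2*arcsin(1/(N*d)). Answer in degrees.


1/(N*d) = 1/(48*0.46) = 0.04529
BW = 2*arcsin(0.04529) = 5.2 degrees

5.2 degrees


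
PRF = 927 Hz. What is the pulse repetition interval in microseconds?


PRI = 1/927 = 0.0010787487 s = 1078.7 us

1078.7 us


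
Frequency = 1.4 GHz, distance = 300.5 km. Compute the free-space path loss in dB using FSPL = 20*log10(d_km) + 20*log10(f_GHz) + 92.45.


20*log10(300.5) = 49.56
20*log10(1.4) = 2.92
FSPL = 144.9 dB

144.9 dB


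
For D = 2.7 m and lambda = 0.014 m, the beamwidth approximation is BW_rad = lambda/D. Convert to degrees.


BW_rad = 0.014 / 2.7 = 0.005185
BW_deg = 0.3 degrees

0.3 degrees


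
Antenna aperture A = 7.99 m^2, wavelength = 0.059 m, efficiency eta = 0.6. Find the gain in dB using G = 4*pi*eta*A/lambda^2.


G_linear = 4*pi*0.6*7.99/0.059^2 = 17306.29
G_dB = 10*log10(17306.29) = 42.4 dB

42.4 dB


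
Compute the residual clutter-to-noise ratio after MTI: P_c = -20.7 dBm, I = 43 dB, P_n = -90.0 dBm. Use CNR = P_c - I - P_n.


CNR = -20.7 - 43 - (-90.0) = 26.3 dB

26.3 dB


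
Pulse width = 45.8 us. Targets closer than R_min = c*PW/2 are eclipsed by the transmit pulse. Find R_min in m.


R_min = 3e8 * 45.8e-6 / 2 = 6870.0 m

6870.0 m


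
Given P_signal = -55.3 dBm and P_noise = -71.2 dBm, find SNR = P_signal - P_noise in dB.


SNR = -55.3 - (-71.2) = 15.9 dB

15.9 dB


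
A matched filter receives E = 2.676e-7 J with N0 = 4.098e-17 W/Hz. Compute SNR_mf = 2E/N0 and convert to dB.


SNR_lin = 2 * 2.676e-7 / 4.098e-17 = 1.306e10
SNR_dB = 10*log10(1.306e10) = 101.2 dB

101.2 dB


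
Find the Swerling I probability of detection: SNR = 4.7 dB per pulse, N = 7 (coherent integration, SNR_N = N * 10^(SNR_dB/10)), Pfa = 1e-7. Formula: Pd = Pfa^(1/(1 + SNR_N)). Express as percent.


SNR_lin = 10^(4.7/10) = 2.95121
SNR_N = 7 * 2.95121 = 20.65847
1/(1 + SNR_N) = 1/21.65847 = 0.0461713
Pd = (1e-7)^0.0461713 = 0.47512
Pd = 47.5%

47.5%


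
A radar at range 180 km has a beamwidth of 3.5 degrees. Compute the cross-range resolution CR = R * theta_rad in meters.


BW_rad = 0.061086524
CR = 180000 * 0.061086524 = 10995.6 m

10995.6 m


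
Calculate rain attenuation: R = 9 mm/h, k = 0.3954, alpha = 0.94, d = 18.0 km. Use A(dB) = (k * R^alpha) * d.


gamma = 0.3954 * 9^0.94 = 3.119066 dB/km
A = 3.119066 * 18.0 = 56.14 dB

56.14 dB


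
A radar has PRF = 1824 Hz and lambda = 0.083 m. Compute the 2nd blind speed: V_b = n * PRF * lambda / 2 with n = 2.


V_blind = 2 * 1824 * 0.083 / 2 = 151.4 m/s

151.4 m/s


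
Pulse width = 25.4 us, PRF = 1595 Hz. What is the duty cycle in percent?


DC = 25.4e-6 * 1595 * 100 = 4.05%

4.05%


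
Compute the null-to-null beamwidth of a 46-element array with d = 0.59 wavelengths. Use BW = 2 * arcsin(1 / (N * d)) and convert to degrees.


1/(N*d) = 1/(46*0.59) = 0.036846
BW = 2*arcsin(0.036846) = 4.2 degrees

4.2 degrees


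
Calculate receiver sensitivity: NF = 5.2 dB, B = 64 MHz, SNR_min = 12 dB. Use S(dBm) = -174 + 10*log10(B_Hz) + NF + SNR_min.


10*log10(64000000.0) = 78.06
S = -174 + 78.06 + 5.2 + 12 = -78.7 dBm

-78.7 dBm


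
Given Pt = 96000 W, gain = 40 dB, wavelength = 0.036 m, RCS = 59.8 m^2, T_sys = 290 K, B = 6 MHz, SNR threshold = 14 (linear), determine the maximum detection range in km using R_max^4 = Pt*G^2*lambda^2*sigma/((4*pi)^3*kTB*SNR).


G_lin = 10^(40/10) = 10000.0
R^4 = 96000 * 10000.0^2 * 0.036^2 * 59.8 / ((4*pi)^3 * 1.38e-23 * 290 * 6000000.0 * 14)
R^4 = 1.1153e21 m^4
R_max = (1.1153e21)^(1/4) = 182746.0 m = 182.7 km

182.7 km


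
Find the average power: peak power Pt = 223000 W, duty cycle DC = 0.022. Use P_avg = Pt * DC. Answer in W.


P_avg = 223000 * 0.022 = 4906.0 W

4906.0 W


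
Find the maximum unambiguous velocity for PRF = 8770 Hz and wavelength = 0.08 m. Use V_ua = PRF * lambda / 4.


V_ua = 8770 * 0.08 / 4 = 175.4 m/s

175.4 m/s


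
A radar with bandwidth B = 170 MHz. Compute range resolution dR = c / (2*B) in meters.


dR = 3e8 / (2 * 170000000.0) = 0.88 m

0.88 m


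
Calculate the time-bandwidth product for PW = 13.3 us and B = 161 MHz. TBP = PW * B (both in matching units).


TBP = 13.3 * 161 = 2141.3

2141.3


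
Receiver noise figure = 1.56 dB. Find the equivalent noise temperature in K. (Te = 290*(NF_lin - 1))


NF_lin = 10^(1.56/10) = 1.432188
Te = 290 * (1.432188 - 1) = 125.3 K

125.3 K


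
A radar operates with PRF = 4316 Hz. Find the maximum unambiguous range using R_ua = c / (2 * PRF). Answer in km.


R_ua = 3e8 / (2 * 4316) = 34754.4 m = 34.8 km

34.8 km


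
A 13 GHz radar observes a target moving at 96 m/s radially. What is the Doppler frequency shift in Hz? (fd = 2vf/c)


fd = 2 * 96 * 13000000000.0 / 3e8 = 8320.0 Hz

8320.0 Hz


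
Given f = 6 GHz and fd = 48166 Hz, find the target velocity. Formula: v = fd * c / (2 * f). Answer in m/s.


v = 48166 * 3e8 / (2 * 6000000000.0) = 1204.2 m/s

1204.2 m/s


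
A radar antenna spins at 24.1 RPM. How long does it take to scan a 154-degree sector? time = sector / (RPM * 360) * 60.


t = 154 / (24.1 * 360) * 60 = 1.07 s

1.07 s


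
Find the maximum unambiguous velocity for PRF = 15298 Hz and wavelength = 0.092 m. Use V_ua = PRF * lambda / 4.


V_ua = 15298 * 0.092 / 4 = 351.9 m/s

351.9 m/s


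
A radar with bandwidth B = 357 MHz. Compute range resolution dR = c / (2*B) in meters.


dR = 3e8 / (2 * 357000000.0) = 0.42 m

0.42 m


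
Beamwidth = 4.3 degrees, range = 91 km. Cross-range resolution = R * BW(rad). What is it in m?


BW_rad = 0.075049158
CR = 91000 * 0.075049158 = 6829.5 m

6829.5 m


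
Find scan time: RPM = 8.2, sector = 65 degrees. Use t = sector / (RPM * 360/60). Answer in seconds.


t = 65 / (8.2 * 360) * 60 = 1.32 s

1.32 s


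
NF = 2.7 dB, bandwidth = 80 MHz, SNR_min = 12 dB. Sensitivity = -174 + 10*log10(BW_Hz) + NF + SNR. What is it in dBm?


10*log10(80000000.0) = 79.03
S = -174 + 79.03 + 2.7 + 12 = -80.3 dBm

-80.3 dBm


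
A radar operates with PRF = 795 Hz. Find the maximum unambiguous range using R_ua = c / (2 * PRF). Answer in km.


R_ua = 3e8 / (2 * 795) = 188679.2 m = 188.7 km

188.7 km


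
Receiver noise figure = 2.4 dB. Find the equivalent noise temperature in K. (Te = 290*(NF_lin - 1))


NF_lin = 10^(2.4/10) = 1.737801
Te = 290 * (1.737801 - 1) = 214.0 K

214.0 K


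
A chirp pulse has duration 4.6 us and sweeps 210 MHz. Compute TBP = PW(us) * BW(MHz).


TBP = 4.6 * 210 = 966.0

966.0


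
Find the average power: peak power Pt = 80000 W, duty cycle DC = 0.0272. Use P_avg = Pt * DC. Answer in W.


P_avg = 80000 * 0.0272 = 2176.0 W

2176.0 W


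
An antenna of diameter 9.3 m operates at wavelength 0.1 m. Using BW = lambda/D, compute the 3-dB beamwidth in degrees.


BW_rad = 0.1 / 9.3 = 0.010753
BW_deg = 0.62 degrees

0.62 degrees


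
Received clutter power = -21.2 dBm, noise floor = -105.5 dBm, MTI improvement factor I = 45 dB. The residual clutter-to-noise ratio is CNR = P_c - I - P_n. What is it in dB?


CNR = -21.2 - 45 - (-105.5) = 39.3 dB

39.3 dB


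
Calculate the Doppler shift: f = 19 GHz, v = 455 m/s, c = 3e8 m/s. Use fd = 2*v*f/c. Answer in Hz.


fd = 2 * 455 * 19000000000.0 / 3e8 = 57633.3 Hz

57633.3 Hz


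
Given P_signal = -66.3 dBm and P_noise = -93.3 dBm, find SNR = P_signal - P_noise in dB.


SNR = -66.3 - (-93.3) = 27.0 dB

27.0 dB


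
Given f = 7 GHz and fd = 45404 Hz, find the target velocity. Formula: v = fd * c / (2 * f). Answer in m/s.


v = 45404 * 3e8 / (2 * 7000000000.0) = 972.9 m/s

972.9 m/s


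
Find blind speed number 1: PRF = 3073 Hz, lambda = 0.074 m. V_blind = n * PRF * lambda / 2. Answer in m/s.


V_blind = 1 * 3073 * 0.074 / 2 = 113.7 m/s

113.7 m/s


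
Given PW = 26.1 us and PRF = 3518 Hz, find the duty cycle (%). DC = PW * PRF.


DC = 26.1e-6 * 3518 * 100 = 9.18%

9.18%


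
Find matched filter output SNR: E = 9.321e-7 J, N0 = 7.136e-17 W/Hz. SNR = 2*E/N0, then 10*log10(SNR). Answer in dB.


SNR_lin = 2 * 9.321e-7 / 7.136e-17 = 2.612e10
SNR_dB = 10*log10(2.612e10) = 104.2 dB

104.2 dB


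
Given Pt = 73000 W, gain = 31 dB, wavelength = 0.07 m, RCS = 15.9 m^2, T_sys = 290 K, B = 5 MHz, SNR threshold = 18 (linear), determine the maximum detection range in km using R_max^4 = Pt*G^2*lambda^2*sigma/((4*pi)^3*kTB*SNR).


G_lin = 10^(31/10) = 1258.925412
R^4 = 73000 * 1258.925412^2 * 0.07^2 * 15.9 / ((4*pi)^3 * 1.38e-23 * 290 * 5000000.0 * 18)
R^4 = 1.26115e19 m^4
R_max = (1.26115e19)^(1/4) = 59592.5 m = 59.6 km

59.6 km


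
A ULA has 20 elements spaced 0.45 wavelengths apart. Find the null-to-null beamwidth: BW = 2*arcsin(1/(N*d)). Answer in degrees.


1/(N*d) = 1/(20*0.45) = 0.111111
BW = 2*arcsin(0.111111) = 12.8 degrees

12.8 degrees


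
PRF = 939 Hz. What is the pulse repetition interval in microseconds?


PRI = 1/939 = 0.0010649627 s = 1065.0 us

1065.0 us


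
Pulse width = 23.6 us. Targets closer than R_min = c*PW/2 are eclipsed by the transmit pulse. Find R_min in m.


R_min = 3e8 * 23.6e-6 / 2 = 3540.0 m

3540.0 m


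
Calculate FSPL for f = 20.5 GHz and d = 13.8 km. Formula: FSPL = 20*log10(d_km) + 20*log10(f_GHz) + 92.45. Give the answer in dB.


20*log10(13.8) = 22.8
20*log10(20.5) = 26.24
FSPL = 141.5 dB

141.5 dB


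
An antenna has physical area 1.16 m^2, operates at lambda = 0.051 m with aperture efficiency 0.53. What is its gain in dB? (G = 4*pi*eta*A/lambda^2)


G_linear = 4*pi*0.53*1.16/0.051^2 = 2970.32
G_dB = 10*log10(2970.32) = 34.7 dB

34.7 dB


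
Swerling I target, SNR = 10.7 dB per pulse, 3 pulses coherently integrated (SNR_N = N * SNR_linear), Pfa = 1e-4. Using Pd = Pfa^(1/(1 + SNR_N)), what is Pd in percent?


SNR_lin = 10^(10.7/10) = 11.74898
SNR_N = 3 * 11.74898 = 35.24694
1/(1 + SNR_N) = 1/36.24694 = 0.0275885
Pd = (1e-4)^0.0275885 = 0.77561
Pd = 77.6%

77.6%


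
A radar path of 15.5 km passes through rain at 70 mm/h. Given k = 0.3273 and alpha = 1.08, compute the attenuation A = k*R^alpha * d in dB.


gamma = 0.3273 * 70^1.08 = 32.18488 dB/km
A = 32.18488 * 15.5 = 498.87 dB

498.87 dB


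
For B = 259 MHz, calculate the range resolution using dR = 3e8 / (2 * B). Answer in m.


dR = 3e8 / (2 * 259000000.0) = 0.58 m

0.58 m


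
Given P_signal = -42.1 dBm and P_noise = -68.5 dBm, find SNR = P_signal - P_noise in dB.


SNR = -42.1 - (-68.5) = 26.4 dB

26.4 dB


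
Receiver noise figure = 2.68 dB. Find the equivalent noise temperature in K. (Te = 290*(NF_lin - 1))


NF_lin = 10^(2.68/10) = 1.853532
Te = 290 * (1.853532 - 1) = 247.5 K

247.5 K


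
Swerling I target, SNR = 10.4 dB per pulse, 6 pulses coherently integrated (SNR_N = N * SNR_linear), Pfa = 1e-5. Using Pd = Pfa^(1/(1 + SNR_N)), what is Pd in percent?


SNR_lin = 10^(10.4/10) = 10.96478
SNR_N = 6 * 10.96478 = 65.78868
1/(1 + SNR_N) = 1/66.78868 = 0.0149726
Pd = (1e-5)^0.0149726 = 0.84166
Pd = 84.2%

84.2%


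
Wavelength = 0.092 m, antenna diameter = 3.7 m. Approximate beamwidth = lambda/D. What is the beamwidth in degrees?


BW_rad = 0.092 / 3.7 = 0.024865
BW_deg = 1.42 degrees

1.42 degrees


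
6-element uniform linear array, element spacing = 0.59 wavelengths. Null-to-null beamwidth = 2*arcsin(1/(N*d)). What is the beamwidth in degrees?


1/(N*d) = 1/(6*0.59) = 0.282486
BW = 2*arcsin(0.282486) = 32.8 degrees

32.8 degrees


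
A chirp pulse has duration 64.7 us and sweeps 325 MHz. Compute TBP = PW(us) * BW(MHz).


TBP = 64.7 * 325 = 21027.5

21027.5


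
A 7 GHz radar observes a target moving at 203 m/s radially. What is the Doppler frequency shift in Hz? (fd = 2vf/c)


fd = 2 * 203 * 7000000000.0 / 3e8 = 9473.3 Hz

9473.3 Hz


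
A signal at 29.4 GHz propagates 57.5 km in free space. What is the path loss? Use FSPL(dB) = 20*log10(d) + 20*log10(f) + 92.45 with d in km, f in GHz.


20*log10(57.5) = 35.19
20*log10(29.4) = 29.37
FSPL = 157.0 dB

157.0 dB


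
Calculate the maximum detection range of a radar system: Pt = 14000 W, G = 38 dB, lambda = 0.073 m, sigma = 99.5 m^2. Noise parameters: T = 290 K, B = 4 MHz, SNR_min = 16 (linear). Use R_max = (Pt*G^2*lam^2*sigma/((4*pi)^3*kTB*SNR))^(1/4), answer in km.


G_lin = 10^(38/10) = 6309.573445
R^4 = 14000 * 6309.573445^2 * 0.073^2 * 99.5 / ((4*pi)^3 * 1.38e-23 * 290 * 4000000.0 * 16)
R^4 = 5.81447e20 m^4
R_max = (5.81447e20)^(1/4) = 155284.3 m = 155.3 km

155.3 km


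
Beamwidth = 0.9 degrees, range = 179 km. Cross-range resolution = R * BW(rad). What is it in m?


BW_rad = 0.015707963
CR = 179000 * 0.015707963 = 2811.7 m

2811.7 m


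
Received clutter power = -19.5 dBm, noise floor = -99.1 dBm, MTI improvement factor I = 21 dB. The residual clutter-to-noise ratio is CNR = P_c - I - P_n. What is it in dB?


CNR = -19.5 - 21 - (-99.1) = 58.6 dB

58.6 dB


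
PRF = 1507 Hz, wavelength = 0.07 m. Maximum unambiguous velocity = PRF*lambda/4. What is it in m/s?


V_ua = 1507 * 0.07 / 4 = 26.4 m/s

26.4 m/s


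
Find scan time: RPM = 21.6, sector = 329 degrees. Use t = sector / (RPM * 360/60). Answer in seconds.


t = 329 / (21.6 * 360) * 60 = 2.54 s

2.54 s


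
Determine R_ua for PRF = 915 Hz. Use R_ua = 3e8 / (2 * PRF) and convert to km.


R_ua = 3e8 / (2 * 915) = 163934.4 m = 163.9 km

163.9 km


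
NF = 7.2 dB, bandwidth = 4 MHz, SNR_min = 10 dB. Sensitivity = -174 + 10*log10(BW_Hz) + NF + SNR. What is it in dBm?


10*log10(4000000.0) = 66.02
S = -174 + 66.02 + 7.2 + 10 = -90.8 dBm

-90.8 dBm


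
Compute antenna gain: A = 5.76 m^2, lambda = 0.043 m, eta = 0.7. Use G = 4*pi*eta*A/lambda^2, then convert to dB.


G_linear = 4*pi*0.7*5.76/0.043^2 = 27402.71
G_dB = 10*log10(27402.71) = 44.4 dB

44.4 dB


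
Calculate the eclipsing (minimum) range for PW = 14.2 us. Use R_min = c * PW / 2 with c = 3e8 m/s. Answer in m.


R_min = 3e8 * 14.2e-6 / 2 = 2130.0 m

2130.0 m


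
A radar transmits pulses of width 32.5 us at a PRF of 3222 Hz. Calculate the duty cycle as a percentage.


DC = 32.5e-6 * 3222 * 100 = 10.47%

10.47%


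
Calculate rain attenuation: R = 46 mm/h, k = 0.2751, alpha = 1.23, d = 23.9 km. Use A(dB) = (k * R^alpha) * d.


gamma = 0.2751 * 46^1.23 = 30.526901 dB/km
A = 30.526901 * 23.9 = 729.59 dB

729.59 dB


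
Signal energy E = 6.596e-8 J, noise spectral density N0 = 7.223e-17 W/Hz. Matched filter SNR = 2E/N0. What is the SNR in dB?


SNR_lin = 2 * 6.596e-8 / 7.223e-17 = 1.826e9
SNR_dB = 10*log10(1.826e9) = 92.6 dB

92.6 dB


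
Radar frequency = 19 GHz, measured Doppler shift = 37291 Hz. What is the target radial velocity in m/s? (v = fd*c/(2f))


v = 37291 * 3e8 / (2 * 19000000000.0) = 294.4 m/s

294.4 m/s


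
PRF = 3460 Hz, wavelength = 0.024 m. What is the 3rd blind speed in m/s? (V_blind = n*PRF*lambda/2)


V_blind = 3 * 3460 * 0.024 / 2 = 124.6 m/s

124.6 m/s


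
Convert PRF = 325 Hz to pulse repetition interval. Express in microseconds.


PRI = 1/325 = 0.0030769231 s = 3076.9 us

3076.9 us


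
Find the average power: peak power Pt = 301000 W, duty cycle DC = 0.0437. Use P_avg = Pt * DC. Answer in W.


P_avg = 301000 * 0.0437 = 13153.7 W

13153.7 W


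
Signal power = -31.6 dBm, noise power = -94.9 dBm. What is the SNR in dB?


SNR = -31.6 - (-94.9) = 63.3 dB

63.3 dB


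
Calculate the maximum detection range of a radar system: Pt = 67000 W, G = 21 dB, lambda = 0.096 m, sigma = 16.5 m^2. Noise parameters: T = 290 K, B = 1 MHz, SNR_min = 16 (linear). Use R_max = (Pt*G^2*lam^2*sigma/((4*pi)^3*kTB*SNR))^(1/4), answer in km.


G_lin = 10^(21/10) = 125.892541
R^4 = 67000 * 125.892541^2 * 0.096^2 * 16.5 / ((4*pi)^3 * 1.38e-23 * 290 * 1000000.0 * 16)
R^4 = 1.27079e18 m^4
R_max = (1.27079e18)^(1/4) = 33575.2 m = 33.6 km

33.6 km


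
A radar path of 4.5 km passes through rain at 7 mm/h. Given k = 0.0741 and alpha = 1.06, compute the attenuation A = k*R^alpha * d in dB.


gamma = 0.0741 * 7^1.06 = 0.582938 dB/km
A = 0.582938 * 4.5 = 2.62 dB

2.62 dB


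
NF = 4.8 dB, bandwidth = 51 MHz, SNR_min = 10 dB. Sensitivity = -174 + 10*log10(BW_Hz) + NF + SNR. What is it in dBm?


10*log10(51000000.0) = 77.08
S = -174 + 77.08 + 4.8 + 10 = -82.1 dBm

-82.1 dBm


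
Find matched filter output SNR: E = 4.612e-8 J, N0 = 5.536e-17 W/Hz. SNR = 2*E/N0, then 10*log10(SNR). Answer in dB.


SNR_lin = 2 * 4.612e-8 / 5.536e-17 = 1.666e9
SNR_dB = 10*log10(1.666e9) = 92.2 dB

92.2 dB


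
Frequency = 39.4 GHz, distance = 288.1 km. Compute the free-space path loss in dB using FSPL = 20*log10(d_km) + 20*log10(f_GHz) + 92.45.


20*log10(288.1) = 49.19
20*log10(39.4) = 31.91
FSPL = 173.6 dB

173.6 dB


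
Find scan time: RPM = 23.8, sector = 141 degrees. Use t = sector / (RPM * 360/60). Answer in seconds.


t = 141 / (23.8 * 360) * 60 = 0.99 s

0.99 s


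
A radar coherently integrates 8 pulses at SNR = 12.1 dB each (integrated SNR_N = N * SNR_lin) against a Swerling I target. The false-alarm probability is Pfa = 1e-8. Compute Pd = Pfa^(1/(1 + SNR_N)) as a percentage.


SNR_lin = 10^(12.1/10) = 16.2181
SNR_N = 8 * 16.2181 = 129.7448
1/(1 + SNR_N) = 1/130.7448 = 0.0076485
Pd = (1e-8)^0.0076485 = 0.86858
Pd = 86.9%

86.9%


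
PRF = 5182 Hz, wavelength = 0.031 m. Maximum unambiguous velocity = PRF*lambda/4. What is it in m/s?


V_ua = 5182 * 0.031 / 4 = 40.2 m/s

40.2 m/s


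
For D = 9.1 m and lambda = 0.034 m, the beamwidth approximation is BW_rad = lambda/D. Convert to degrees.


BW_rad = 0.034 / 9.1 = 0.003736
BW_deg = 0.21 degrees

0.21 degrees


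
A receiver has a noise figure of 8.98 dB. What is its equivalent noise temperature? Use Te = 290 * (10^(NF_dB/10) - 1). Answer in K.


NF_lin = 10^(8.98/10) = 7.906786
Te = 290 * (7.906786 - 1) = 2003.0 K

2003.0 K


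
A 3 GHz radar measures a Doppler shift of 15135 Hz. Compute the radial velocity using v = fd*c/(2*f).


v = 15135 * 3e8 / (2 * 3000000000.0) = 756.8 m/s

756.8 m/s


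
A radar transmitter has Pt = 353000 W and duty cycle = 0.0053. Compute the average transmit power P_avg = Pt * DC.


P_avg = 353000 * 0.0053 = 1870.9 W

1870.9 W


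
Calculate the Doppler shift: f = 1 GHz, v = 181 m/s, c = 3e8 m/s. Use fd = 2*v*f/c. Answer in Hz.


fd = 2 * 181 * 1000000000.0 / 3e8 = 1206.7 Hz

1206.7 Hz


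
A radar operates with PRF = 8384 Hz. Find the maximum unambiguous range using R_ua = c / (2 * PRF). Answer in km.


R_ua = 3e8 / (2 * 8384) = 17891.2 m = 17.9 km

17.9 km


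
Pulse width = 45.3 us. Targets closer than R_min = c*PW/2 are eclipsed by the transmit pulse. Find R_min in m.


R_min = 3e8 * 45.3e-6 / 2 = 6795.0 m

6795.0 m


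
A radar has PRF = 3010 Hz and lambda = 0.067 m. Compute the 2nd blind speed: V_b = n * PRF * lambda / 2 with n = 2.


V_blind = 2 * 3010 * 0.067 / 2 = 201.7 m/s

201.7 m/s


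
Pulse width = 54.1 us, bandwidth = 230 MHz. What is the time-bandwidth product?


TBP = 54.1 * 230 = 12443.0

12443.0


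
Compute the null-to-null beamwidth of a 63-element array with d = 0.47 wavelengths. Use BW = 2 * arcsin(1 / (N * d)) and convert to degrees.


1/(N*d) = 1/(63*0.47) = 0.033772
BW = 2*arcsin(0.033772) = 3.9 degrees

3.9 degrees


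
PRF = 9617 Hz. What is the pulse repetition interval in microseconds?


PRI = 1/9617 = 0.0001039825 s = 104.0 us

104.0 us


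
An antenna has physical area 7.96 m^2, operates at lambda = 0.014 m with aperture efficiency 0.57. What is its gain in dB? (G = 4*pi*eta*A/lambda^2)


G_linear = 4*pi*0.57*7.96/0.014^2 = 290898.66
G_dB = 10*log10(290898.66) = 54.6 dB

54.6 dB


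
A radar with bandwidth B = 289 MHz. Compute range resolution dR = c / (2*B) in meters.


dR = 3e8 / (2 * 289000000.0) = 0.52 m

0.52 m


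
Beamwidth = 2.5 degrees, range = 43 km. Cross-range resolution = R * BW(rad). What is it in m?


BW_rad = 0.043633231
CR = 43000 * 0.043633231 = 1876.2 m

1876.2 m


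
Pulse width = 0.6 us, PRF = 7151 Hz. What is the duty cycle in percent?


DC = 0.6e-6 * 7151 * 100 = 0.43%

0.43%


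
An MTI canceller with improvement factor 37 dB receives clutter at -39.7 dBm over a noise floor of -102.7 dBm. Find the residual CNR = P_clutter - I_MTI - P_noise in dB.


CNR = -39.7 - 37 - (-102.7) = 26.0 dB

26.0 dB


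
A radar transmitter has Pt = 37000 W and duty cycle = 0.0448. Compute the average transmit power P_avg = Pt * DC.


P_avg = 37000 * 0.0448 = 1657.6 W

1657.6 W


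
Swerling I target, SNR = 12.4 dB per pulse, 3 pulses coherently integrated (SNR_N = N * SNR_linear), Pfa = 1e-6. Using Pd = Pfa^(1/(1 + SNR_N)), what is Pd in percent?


SNR_lin = 10^(12.4/10) = 17.37801
SNR_N = 3 * 17.37801 = 52.13403
1/(1 + SNR_N) = 1/53.13403 = 0.0188203
Pd = (1e-6)^0.0188203 = 0.77104
Pd = 77.1%

77.1%


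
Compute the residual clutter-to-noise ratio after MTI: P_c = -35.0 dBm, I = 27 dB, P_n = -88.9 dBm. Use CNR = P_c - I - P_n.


CNR = -35.0 - 27 - (-88.9) = 26.9 dB

26.9 dB


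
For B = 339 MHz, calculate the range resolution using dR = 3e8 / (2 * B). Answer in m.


dR = 3e8 / (2 * 339000000.0) = 0.44 m

0.44 m


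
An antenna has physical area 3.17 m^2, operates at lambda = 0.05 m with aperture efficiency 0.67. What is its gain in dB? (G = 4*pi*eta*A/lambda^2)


G_linear = 4*pi*0.67*3.17/0.05^2 = 10675.89
G_dB = 10*log10(10675.89) = 40.3 dB

40.3 dB


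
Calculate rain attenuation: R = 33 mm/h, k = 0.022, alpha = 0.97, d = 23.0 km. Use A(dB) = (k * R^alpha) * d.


gamma = 0.022 * 33^0.97 = 0.653704 dB/km
A = 0.653704 * 23.0 = 15.04 dB

15.04 dB


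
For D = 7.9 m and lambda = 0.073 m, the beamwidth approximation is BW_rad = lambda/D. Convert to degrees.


BW_rad = 0.073 / 7.9 = 0.009241
BW_deg = 0.53 degrees

0.53 degrees


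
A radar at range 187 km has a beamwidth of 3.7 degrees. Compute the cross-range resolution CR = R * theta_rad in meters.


BW_rad = 0.064577182
CR = 187000 * 0.064577182 = 12075.9 m

12075.9 m


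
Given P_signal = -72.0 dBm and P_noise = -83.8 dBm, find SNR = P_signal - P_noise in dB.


SNR = -72.0 - (-83.8) = 11.8 dB

11.8 dB


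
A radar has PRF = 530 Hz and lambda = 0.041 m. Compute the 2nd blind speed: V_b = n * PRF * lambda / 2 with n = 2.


V_blind = 2 * 530 * 0.041 / 2 = 21.7 m/s

21.7 m/s


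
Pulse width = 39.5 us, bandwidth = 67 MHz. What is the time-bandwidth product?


TBP = 39.5 * 67 = 2646.5

2646.5


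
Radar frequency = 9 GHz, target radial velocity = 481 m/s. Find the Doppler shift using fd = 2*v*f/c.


fd = 2 * 481 * 9000000000.0 / 3e8 = 28860.0 Hz

28860.0 Hz


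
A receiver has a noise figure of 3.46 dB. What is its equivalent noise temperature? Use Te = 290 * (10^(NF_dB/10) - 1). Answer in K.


NF_lin = 10^(3.46/10) = 2.218196
Te = 290 * (2.218196 - 1) = 353.3 K

353.3 K


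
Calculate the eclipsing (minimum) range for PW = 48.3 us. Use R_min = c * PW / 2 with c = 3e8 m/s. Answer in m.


R_min = 3e8 * 48.3e-6 / 2 = 7245.0 m

7245.0 m


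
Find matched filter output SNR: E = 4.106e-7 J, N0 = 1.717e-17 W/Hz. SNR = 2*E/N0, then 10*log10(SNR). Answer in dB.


SNR_lin = 2 * 4.106e-7 / 1.717e-17 = 4.783e10
SNR_dB = 10*log10(4.783e10) = 106.8 dB

106.8 dB


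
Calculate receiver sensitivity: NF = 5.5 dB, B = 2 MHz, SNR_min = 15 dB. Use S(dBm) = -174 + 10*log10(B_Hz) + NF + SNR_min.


10*log10(2000000.0) = 63.01
S = -174 + 63.01 + 5.5 + 15 = -90.5 dBm

-90.5 dBm


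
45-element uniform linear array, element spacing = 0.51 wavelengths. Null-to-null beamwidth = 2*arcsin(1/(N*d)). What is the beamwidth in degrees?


1/(N*d) = 1/(45*0.51) = 0.043573
BW = 2*arcsin(0.043573) = 5.0 degrees

5.0 degrees


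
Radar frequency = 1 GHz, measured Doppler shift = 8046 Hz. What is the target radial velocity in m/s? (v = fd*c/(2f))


v = 8046 * 3e8 / (2 * 1000000000.0) = 1206.9 m/s

1206.9 m/s


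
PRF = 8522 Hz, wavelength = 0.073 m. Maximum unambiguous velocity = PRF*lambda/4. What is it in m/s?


V_ua = 8522 * 0.073 / 4 = 155.5 m/s

155.5 m/s


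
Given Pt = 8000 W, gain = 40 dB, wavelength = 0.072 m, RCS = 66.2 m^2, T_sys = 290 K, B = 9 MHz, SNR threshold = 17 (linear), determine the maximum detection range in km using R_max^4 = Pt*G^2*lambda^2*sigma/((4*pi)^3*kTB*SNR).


G_lin = 10^(40/10) = 10000.0
R^4 = 8000 * 10000.0^2 * 0.072^2 * 66.2 / ((4*pi)^3 * 1.38e-23 * 290 * 9000000.0 * 17)
R^4 = 2.25951e20 m^4
R_max = (2.25951e20)^(1/4) = 122603.7 m = 122.6 km

122.6 km


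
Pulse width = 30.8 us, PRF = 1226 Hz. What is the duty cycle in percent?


DC = 30.8e-6 * 1226 * 100 = 3.78%

3.78%


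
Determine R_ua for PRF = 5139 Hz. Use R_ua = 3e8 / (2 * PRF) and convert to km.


R_ua = 3e8 / (2 * 5139) = 29188.6 m = 29.2 km

29.2 km


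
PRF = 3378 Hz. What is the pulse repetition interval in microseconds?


PRI = 1/3378 = 0.0002960332 s = 296.0 us

296.0 us


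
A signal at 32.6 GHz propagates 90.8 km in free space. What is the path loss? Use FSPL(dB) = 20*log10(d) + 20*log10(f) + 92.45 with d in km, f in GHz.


20*log10(90.8) = 39.16
20*log10(32.6) = 30.26
FSPL = 161.9 dB

161.9 dB


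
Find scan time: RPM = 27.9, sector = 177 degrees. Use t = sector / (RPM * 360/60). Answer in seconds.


t = 177 / (27.9 * 360) * 60 = 1.06 s

1.06 s


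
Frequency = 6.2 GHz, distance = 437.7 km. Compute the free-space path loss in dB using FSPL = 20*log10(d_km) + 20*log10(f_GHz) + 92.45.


20*log10(437.7) = 52.82
20*log10(6.2) = 15.85
FSPL = 161.1 dB

161.1 dB


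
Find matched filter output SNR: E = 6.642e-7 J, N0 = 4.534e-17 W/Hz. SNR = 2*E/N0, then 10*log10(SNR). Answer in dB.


SNR_lin = 2 * 6.642e-7 / 4.534e-17 = 2.93e10
SNR_dB = 10*log10(2.93e10) = 104.7 dB

104.7 dB


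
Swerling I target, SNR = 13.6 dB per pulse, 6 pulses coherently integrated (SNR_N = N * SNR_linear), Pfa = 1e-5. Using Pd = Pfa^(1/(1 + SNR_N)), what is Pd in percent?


SNR_lin = 10^(13.6/10) = 22.90868
SNR_N = 6 * 22.90868 = 137.45208
1/(1 + SNR_N) = 1/138.45208 = 0.0072227
Pd = (1e-5)^0.0072227 = 0.92021
Pd = 92.0%

92.0%


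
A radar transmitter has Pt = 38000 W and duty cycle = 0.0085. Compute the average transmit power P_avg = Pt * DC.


P_avg = 38000 * 0.0085 = 323.0 W

323.0 W


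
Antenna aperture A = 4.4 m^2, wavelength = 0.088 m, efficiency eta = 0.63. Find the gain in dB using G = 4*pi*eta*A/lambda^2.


G_linear = 4*pi*0.63*4.4/0.088^2 = 4498.19
G_dB = 10*log10(4498.19) = 36.5 dB

36.5 dB


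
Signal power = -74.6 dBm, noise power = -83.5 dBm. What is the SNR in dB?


SNR = -74.6 - (-83.5) = 8.9 dB

8.9 dB


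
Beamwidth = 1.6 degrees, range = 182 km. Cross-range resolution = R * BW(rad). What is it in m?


BW_rad = 0.027925268
CR = 182000 * 0.027925268 = 5082.4 m

5082.4 m


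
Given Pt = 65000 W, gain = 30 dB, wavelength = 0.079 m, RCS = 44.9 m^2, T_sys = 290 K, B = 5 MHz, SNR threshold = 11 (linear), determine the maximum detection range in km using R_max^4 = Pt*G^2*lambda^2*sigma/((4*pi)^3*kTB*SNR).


G_lin = 10^(30/10) = 1000.0
R^4 = 65000 * 1000.0^2 * 0.079^2 * 44.9 / ((4*pi)^3 * 1.38e-23 * 290 * 5000000.0 * 11)
R^4 = 4.17008e19 m^4
R_max = (4.17008e19)^(1/4) = 80359.3 m = 80.4 km

80.4 km


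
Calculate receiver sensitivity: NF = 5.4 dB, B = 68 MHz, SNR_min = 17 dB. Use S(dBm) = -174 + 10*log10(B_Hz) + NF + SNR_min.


10*log10(68000000.0) = 78.33
S = -174 + 78.33 + 5.4 + 17 = -73.3 dBm

-73.3 dBm


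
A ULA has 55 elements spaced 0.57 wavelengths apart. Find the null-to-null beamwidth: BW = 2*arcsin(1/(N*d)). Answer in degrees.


1/(N*d) = 1/(55*0.57) = 0.031898
BW = 2*arcsin(0.031898) = 3.7 degrees

3.7 degrees


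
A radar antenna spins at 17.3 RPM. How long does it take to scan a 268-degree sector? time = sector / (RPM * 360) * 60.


t = 268 / (17.3 * 360) * 60 = 2.58 s

2.58 s


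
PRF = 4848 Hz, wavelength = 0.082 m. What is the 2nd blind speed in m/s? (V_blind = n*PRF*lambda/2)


V_blind = 2 * 4848 * 0.082 / 2 = 397.5 m/s

397.5 m/s


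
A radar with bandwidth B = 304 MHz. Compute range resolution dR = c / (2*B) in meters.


dR = 3e8 / (2 * 304000000.0) = 0.49 m

0.49 m


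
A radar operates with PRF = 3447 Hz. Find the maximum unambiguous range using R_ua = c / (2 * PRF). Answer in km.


R_ua = 3e8 / (2 * 3447) = 43516.1 m = 43.5 km

43.5 km


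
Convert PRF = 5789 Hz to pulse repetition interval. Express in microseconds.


PRI = 1/5789 = 0.0001727414 s = 172.7 us

172.7 us


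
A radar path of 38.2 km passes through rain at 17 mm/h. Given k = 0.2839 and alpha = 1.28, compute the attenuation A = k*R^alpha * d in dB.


gamma = 0.2839 * 17^1.28 = 10.6694 dB/km
A = 10.6694 * 38.2 = 407.57 dB

407.57 dB


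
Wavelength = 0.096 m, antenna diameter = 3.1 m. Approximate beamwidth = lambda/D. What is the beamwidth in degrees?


BW_rad = 0.096 / 3.1 = 0.030968
BW_deg = 1.77 degrees

1.77 degrees


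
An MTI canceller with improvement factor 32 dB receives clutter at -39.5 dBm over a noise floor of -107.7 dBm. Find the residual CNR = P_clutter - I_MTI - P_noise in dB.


CNR = -39.5 - 32 - (-107.7) = 36.2 dB

36.2 dB


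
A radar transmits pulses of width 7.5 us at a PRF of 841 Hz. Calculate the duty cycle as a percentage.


DC = 7.5e-6 * 841 * 100 = 0.63%

0.63%


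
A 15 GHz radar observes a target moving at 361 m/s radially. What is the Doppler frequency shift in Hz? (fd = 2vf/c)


fd = 2 * 361 * 15000000000.0 / 3e8 = 36100.0 Hz

36100.0 Hz


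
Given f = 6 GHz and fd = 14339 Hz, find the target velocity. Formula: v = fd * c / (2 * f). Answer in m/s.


v = 14339 * 3e8 / (2 * 6000000000.0) = 358.5 m/s

358.5 m/s


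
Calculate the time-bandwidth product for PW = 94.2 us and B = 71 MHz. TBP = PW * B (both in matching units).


TBP = 94.2 * 71 = 6688.2

6688.2


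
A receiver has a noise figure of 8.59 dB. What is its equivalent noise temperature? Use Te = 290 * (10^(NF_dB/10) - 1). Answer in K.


NF_lin = 10^(8.59/10) = 7.227698
Te = 290 * (7.227698 - 1) = 1806.0 K

1806.0 K


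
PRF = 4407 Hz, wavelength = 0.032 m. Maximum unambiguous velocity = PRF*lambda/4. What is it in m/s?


V_ua = 4407 * 0.032 / 4 = 35.3 m/s

35.3 m/s


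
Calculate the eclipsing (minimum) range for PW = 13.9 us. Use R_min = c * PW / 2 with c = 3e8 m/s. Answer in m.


R_min = 3e8 * 13.9e-6 / 2 = 2085.0 m

2085.0 m


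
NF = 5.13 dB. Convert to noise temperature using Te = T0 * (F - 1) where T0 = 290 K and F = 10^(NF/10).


NF_lin = 10^(5.13/10) = 3.258367
Te = 290 * (3.258367 - 1) = 654.9 K

654.9 K


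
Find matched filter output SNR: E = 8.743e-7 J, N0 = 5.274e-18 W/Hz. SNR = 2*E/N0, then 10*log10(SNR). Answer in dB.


SNR_lin = 2 * 8.743e-7 / 5.274e-18 = 3.316e11
SNR_dB = 10*log10(3.316e11) = 115.2 dB

115.2 dB


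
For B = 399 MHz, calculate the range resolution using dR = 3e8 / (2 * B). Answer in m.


dR = 3e8 / (2 * 399000000.0) = 0.38 m

0.38 m


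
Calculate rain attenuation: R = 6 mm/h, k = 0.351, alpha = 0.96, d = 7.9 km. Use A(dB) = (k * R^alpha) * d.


gamma = 0.351 * 6^0.96 = 1.960344 dB/km
A = 1.960344 * 7.9 = 15.49 dB

15.49 dB


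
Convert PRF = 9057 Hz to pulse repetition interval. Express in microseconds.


PRI = 1/9057 = 0.0001104118 s = 110.4 us

110.4 us


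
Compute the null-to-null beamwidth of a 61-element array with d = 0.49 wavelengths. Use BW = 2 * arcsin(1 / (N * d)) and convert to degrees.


1/(N*d) = 1/(61*0.49) = 0.033456
BW = 2*arcsin(0.033456) = 3.8 degrees

3.8 degrees


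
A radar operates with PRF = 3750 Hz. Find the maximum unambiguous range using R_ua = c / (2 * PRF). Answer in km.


R_ua = 3e8 / (2 * 3750) = 40000.0 m = 40.0 km

40.0 km


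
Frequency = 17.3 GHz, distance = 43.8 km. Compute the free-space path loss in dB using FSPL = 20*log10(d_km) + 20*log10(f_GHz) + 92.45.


20*log10(43.8) = 32.83
20*log10(17.3) = 24.76
FSPL = 150.0 dB

150.0 dB


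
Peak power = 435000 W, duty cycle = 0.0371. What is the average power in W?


P_avg = 435000 * 0.0371 = 16138.5 W

16138.5 W


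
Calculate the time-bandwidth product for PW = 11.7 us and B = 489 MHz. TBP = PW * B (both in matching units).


TBP = 11.7 * 489 = 5721.3

5721.3


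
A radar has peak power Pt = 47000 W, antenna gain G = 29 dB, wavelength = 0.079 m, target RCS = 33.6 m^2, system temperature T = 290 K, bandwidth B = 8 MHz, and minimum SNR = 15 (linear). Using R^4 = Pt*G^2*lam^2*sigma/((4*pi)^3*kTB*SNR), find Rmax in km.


G_lin = 10^(29/10) = 794.328235
R^4 = 47000 * 794.328235^2 * 0.079^2 * 33.6 / ((4*pi)^3 * 1.38e-23 * 290 * 8000000.0 * 15)
R^4 = 6.52534e18 m^4
R_max = (6.52534e18)^(1/4) = 50541.8 m = 50.5 km

50.5 km


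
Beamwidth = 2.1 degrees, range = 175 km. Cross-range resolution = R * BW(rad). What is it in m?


BW_rad = 0.036651914
CR = 175000 * 0.036651914 = 6414.1 m

6414.1 m


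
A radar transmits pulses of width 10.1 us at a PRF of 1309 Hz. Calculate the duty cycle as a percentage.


DC = 10.1e-6 * 1309 * 100 = 1.32%

1.32%


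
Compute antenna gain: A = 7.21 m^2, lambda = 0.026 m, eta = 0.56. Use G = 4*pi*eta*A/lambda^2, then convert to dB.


G_linear = 4*pi*0.56*7.21/0.026^2 = 75056.18
G_dB = 10*log10(75056.18) = 48.8 dB

48.8 dB


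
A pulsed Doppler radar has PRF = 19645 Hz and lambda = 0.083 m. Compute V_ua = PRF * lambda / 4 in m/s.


V_ua = 19645 * 0.083 / 4 = 407.6 m/s

407.6 m/s


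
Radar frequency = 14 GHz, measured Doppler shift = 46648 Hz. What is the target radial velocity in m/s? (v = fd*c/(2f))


v = 46648 * 3e8 / (2 * 14000000000.0) = 499.8 m/s

499.8 m/s


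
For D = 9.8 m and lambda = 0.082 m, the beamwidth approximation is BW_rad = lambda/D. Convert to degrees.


BW_rad = 0.082 / 9.8 = 0.008367
BW_deg = 0.48 degrees

0.48 degrees


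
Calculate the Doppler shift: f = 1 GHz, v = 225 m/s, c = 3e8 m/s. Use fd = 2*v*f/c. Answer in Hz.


fd = 2 * 225 * 1000000000.0 / 3e8 = 1500.0 Hz

1500.0 Hz


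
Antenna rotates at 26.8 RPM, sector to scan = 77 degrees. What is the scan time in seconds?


t = 77 / (26.8 * 360) * 60 = 0.48 s

0.48 s


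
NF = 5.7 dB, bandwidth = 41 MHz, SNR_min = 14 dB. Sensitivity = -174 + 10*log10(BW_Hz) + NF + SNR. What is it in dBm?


10*log10(41000000.0) = 76.13
S = -174 + 76.13 + 5.7 + 14 = -78.2 dBm

-78.2 dBm


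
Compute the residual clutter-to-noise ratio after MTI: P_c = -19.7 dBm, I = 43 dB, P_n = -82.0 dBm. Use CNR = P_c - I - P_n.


CNR = -19.7 - 43 - (-82.0) = 19.3 dB

19.3 dB


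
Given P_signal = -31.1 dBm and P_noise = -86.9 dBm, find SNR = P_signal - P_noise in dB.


SNR = -31.1 - (-86.9) = 55.8 dB

55.8 dB


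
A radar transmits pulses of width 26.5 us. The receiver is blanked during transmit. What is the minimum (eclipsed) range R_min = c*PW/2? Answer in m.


R_min = 3e8 * 26.5e-6 / 2 = 3975.0 m

3975.0 m


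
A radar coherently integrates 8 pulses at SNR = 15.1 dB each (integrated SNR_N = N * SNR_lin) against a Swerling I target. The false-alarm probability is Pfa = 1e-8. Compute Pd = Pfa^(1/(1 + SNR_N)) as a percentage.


SNR_lin = 10^(15.1/10) = 32.35937
SNR_N = 8 * 32.35937 = 258.87496
1/(1 + SNR_N) = 1/259.87496 = 0.003848
Pd = (1e-8)^0.003848 = 0.93157
Pd = 93.2%

93.2%


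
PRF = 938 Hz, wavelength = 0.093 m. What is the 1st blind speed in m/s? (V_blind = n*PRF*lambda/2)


V_blind = 1 * 938 * 0.093 / 2 = 43.6 m/s

43.6 m/s


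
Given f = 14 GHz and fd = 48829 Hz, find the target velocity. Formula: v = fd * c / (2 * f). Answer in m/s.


v = 48829 * 3e8 / (2 * 14000000000.0) = 523.2 m/s

523.2 m/s


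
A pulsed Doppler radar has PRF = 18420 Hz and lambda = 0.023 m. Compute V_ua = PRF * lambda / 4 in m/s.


V_ua = 18420 * 0.023 / 4 = 105.9 m/s

105.9 m/s


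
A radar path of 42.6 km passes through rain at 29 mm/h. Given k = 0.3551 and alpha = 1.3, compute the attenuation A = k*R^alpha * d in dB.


gamma = 0.3551 * 29^1.3 = 28.279262 dB/km
A = 28.279262 * 42.6 = 1204.7 dB

1204.7 dB


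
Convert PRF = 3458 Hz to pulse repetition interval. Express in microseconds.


PRI = 1/3458 = 0.0002891845 s = 289.2 us

289.2 us


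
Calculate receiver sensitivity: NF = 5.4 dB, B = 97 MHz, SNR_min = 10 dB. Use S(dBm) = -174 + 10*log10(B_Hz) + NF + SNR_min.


10*log10(97000000.0) = 79.87
S = -174 + 79.87 + 5.4 + 10 = -78.7 dBm

-78.7 dBm


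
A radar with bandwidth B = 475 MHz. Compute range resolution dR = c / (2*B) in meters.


dR = 3e8 / (2 * 475000000.0) = 0.32 m

0.32 m


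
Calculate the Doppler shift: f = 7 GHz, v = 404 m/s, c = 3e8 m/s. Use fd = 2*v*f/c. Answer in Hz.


fd = 2 * 404 * 7000000000.0 / 3e8 = 18853.3 Hz

18853.3 Hz


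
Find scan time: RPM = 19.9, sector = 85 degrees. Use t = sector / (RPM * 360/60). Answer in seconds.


t = 85 / (19.9 * 360) * 60 = 0.71 s

0.71 s


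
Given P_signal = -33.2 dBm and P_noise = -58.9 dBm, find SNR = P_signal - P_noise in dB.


SNR = -33.2 - (-58.9) = 25.7 dB

25.7 dB


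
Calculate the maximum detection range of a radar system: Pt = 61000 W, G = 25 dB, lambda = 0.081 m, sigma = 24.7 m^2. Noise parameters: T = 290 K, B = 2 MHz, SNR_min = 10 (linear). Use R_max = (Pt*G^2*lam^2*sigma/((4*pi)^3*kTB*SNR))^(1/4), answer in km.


G_lin = 10^(25/10) = 316.227766
R^4 = 61000 * 316.227766^2 * 0.081^2 * 24.7 / ((4*pi)^3 * 1.38e-23 * 290 * 2000000.0 * 10)
R^4 = 6.22386e18 m^4
R_max = (6.22386e18)^(1/4) = 49947.6 m = 49.9 km

49.9 km


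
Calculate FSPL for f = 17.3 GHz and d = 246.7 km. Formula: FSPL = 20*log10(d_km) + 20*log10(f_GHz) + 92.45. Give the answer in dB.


20*log10(246.7) = 47.84
20*log10(17.3) = 24.76
FSPL = 165.1 dB

165.1 dB


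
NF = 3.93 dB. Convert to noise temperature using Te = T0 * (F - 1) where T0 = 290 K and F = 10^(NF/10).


NF_lin = 10^(3.93/10) = 2.471724
Te = 290 * (2.471724 - 1) = 426.8 K

426.8 K


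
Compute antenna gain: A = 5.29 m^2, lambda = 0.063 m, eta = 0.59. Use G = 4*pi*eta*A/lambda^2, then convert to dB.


G_linear = 4*pi*0.59*5.29/0.063^2 = 9881.81
G_dB = 10*log10(9881.81) = 39.9 dB

39.9 dB


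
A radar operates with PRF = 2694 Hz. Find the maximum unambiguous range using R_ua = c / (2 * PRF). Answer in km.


R_ua = 3e8 / (2 * 2694) = 55679.3 m = 55.7 km

55.7 km


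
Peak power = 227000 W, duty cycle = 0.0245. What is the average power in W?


P_avg = 227000 * 0.0245 = 5561.5 W

5561.5 W


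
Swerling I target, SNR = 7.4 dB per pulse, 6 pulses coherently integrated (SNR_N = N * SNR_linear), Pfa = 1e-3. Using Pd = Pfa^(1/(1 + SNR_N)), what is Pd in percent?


SNR_lin = 10^(7.4/10) = 5.49541
SNR_N = 6 * 5.49541 = 32.97246
1/(1 + SNR_N) = 1/33.97246 = 0.0294356
Pd = (1e-3)^0.0294356 = 0.81601
Pd = 81.6%

81.6%
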